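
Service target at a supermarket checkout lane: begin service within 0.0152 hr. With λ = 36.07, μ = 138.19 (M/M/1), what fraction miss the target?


ρ = 36.07/138.19 = 0.2610
P(Wq > t) = ρ·e^{−(μ−λ)t} = 0.2610·e^{−1.5522}
= 0.2610·0.211776 = 0.055277

Final: 0.055277


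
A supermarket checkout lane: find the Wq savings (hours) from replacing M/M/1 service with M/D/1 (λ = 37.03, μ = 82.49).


ρ = 37.03/82.49 = 0.4489
Wq(M/M/1) = ρ/(μ−λ) = 0.4489/45.46 = 0.009875 hr
Wq(M/D/1) = ρ/(2(μ−λ)) = 0.004937 hr
Savings = 0.009875 − 0.004937 = 0.004937 hr

Final: 0.004937 hr


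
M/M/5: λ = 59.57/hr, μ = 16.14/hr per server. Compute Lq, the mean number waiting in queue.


a = λ/μ = 3.6908; ρ = a/5 = 0.7382
P₀ = 0.020238
Lq = P₀·a^c·ρ / (c!·(1−ρ)²) = 0.020238·684.88925·0.7382/(120·0.06856)
= 1.24370

Final: 1.24370


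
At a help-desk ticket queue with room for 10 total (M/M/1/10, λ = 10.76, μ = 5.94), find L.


ρ = 10.76/5.94 = 1.8114
L = ρ[1 − (K+1)ρ^K + Kρ^(K+1)] / [(1−ρ)(1−ρ^(K+1))]
Numerator: 1.8114·(1 − 11·380.415552 + 10·689.102919) = 4904.419087
Denominator: (-0.8114)·(-688.102919) = 558.359608
L = 4904.419087/558.359608 = 8.7836

Final: 8.7836


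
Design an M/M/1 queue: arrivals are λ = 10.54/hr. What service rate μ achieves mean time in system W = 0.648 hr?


W = 1/(μ−λ) ⇒ μ − λ = 1/W = 1/0.648 = 1.5432
μ = λ + 1/W = 10.54 + 1.5432 = 12.0832 per hr

Final: 12.0832 /hr


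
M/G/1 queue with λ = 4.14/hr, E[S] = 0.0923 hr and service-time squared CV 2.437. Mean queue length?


ρ = λ·E[S] = 4.14·0.0923 = 0.3821
Lq = ρ²(1+C_s²)/(2(1−ρ)) = 0.1460·(1+2.437)/(2·0.6179)
= 0.1460·3.4370/1.2358 = 0.40612

Final: 0.40612


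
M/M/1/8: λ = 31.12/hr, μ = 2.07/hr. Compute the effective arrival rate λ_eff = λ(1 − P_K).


ρ = 15.0338; P_K = (1−ρ)ρ^8/(1−ρ^9) = 0.933483
λ_eff = λ(1 − P_K) = 31.12·(1 − 0.933483) = 31.12·0.066517 = 2.0700 /hr

Final: 2.0700 /hr


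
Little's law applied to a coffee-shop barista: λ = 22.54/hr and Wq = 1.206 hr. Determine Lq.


Lq = λWq = 22.54·1.206 = 27.1832

Final: 27.1832


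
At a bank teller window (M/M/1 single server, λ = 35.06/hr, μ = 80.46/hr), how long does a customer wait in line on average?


ρ = 35.06/80.46 = 0.4357
Wq = ρ/(μ−λ) = 0.4357/(80.46 − 35.06) = 0.4357/45.40 = 0.009598 hr

Final: 0.009598 hr


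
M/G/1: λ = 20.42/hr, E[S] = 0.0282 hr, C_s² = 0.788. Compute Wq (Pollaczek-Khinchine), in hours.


ρ = λ·E[S] = 20.42·0.0282 = 0.5758
E[S²] = E[S]²(1+C_s²) = 0.0282²·(1+0.788) = 0.001422
Wq = λ·E[S²]/(2(1−ρ)) = 20.42·0.001422/(2·0.4242) = 0.03423 hr

Final: 0.03423 hr


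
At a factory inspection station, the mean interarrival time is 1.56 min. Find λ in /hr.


λ = 1/(interarrival time) in consistent units.
1 hour = 60 min, so λ = 60/1.56 = 38.4615 per hour

Final: 38.4615 /hr


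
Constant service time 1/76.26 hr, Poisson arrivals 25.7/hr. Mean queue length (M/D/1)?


ρ = 25.7/76.26 = 0.3370
M/D/1: Lq = ρ²/(2(1−ρ)) = 0.1136/(2·0.6630) = 0.08565

Final: 0.08565


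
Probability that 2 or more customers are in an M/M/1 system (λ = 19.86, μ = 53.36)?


ρ = 19.86/53.36 = 0.3722
P(N ≥ n) = ρ^n = 0.3722^2 = 0.138525

Final: 0.138525


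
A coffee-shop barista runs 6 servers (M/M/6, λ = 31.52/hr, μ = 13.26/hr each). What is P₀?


a = λ/μ = 31.52/13.26 = 2.3771; ρ = a/c = 0.3962
Σ_{k=0}^{5} a^k/k! (terms k=0..5) = 1.00000 + 2.37707 + 2.82524 + 2.23860 + 1.33033 + 0.63246 = 10.40370
Tail: a^6/(6!(1−ρ)) = 180.40813/(720·0.6038) = 0.41497
P₀ = 1/(10.40370 + 0.41497) = 1/10.81867 = 0.092433

Final: 0.092433


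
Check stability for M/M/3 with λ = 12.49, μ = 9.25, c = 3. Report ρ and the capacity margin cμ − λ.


Total capacity cμ = 3·9.25 = 27.75/hr
ρ = λ/(cμ) = 12.49/27.75 = 0.4501
Stable ⇔ ρ < 1: YES
Spare capacity = cμ − λ = 27.75 − 12.49 = 15.26/hr

Final: ρ = 0.4501; stable; margin = 15.26/hr


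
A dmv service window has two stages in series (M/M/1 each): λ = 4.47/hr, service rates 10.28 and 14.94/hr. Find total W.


Each node sees arrival rate λ = 4.47/hr (tandem ⇒ throughput preserved).
W₁ = 1/(μ₁−λ) = 1/(10.28−4.47) = 0.17212 hr
W₂ = 1/(μ₂−λ) = 1/(14.94−4.47) = 0.09551 hr
W_total = W₁ + W₂ = 0.17212 + 0.09551 = 0.26763 hr

Final: 0.26763 hr


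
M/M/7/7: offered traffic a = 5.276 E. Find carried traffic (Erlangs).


B(7,5.276) = 0.138046 (Erlang-B)
Carried load = a(1 − B) = 5.276·(1 − 0.138046) = 5.276·0.861954 = 4.5477 E

Final: 4.5477 Erlangs


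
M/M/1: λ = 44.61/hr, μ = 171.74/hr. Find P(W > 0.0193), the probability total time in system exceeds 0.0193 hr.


W ~ Exponential(μ−λ) for M/M/1.
μ − λ = 171.74 − 44.61 = 127.1300
P(W > t) = e^{−(μ−λ)t} = e^{−2.4536} = 0.085983

Final: 0.085983


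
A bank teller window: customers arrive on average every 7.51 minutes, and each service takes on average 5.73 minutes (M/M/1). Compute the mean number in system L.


λ = 60/7.51 = 7.9893 /hr
μ = 60/5.73 = 10.4712 /hr
ρ = λ/μ = 7.9893/10.4712 = 0.7630
L = ρ/(1−ρ) = 0.7630/0.2370 = 3.2191

Final: 3.2191


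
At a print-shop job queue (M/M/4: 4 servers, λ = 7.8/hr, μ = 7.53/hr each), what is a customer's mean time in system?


a = 1.0359; ρ = 0.2590; P₀ = 0.354316
Lq = P₀·a^c·ρ/(c!(1−ρ)²) = 0.008016
Wq = Lq/λ = 0.008016/7.8 = 0.001028 hr
W = Wq + 1/μ = 0.001028 + 0.13280 = 0.13383 hr

Final: 0.13383 hr


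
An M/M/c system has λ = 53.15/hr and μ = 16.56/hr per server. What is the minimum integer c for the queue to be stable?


Stability requires cμ > λ ⇔ c > λ/μ.
λ/μ = 53.15/16.56 = 3.2095
Minimum integer c = ⌊3.2095⌋ + 1 = 4
Check: 4·16.56 = 66.24 > 53.15, while 3·16.56 = 49.68 ≤ 53.15

Final: 4 servers


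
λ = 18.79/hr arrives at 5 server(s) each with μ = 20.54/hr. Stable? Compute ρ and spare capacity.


Total capacity cμ = 5·20.54 = 102.70/hr
ρ = λ/(cμ) = 18.79/102.70 = 0.1830
Stable ⇔ ρ < 1: YES
Spare capacity = cμ − λ = 102.70 − 18.79 = 83.91/hr

Final: ρ = 0.1830; stable; margin = 83.91/hr


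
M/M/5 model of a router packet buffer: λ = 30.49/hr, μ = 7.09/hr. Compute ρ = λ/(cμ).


ρ = λ/(cμ) = 30.49/(5·7.09) = 30.49/35.45 = 0.8601

Final: 0.8601


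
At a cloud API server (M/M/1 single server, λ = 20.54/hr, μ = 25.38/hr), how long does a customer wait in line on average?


ρ = 20.54/25.38 = 0.8093
Wq = ρ/(μ−λ) = 0.8093/(25.38 − 20.54) = 0.8093/4.84 = 0.1672 hr

Final: 0.1672 hr


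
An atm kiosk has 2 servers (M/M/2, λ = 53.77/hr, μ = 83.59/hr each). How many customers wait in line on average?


a = λ/μ = 0.6433; ρ = a/2 = 0.3216
P₀ = 0.513284
Lq = P₀·a^c·ρ / (c!·(1−ρ)²) = 0.513284·0.41378·0.3216/(2·0.46019)
= 0.07422

Final: 0.07422


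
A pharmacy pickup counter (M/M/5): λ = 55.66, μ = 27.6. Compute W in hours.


a = 2.0167; ρ = 0.4033; P₀ = 0.132064
Lq = P₀·a^c·ρ/(c!(1−ρ)²) = 0.04159
Wq = Lq/λ = 0.04159/55.66 = 0.0007472 hr
W = Wq + 1/μ = 0.0007472 + 0.03623 = 0.03698 hr

Final: 0.03698 hr


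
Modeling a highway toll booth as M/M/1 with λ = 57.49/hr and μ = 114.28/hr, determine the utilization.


ρ = λ/μ = 57.49/114.28 = 0.5031

Final: 0.5031


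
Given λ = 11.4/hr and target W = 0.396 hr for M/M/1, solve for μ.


W = 1/(μ−λ) ⇒ μ − λ = 1/W = 1/0.396 = 2.5253
μ = λ + 1/W = 11.4 + 2.5253 = 13.9253 per hr

Final: 13.9253 /hr


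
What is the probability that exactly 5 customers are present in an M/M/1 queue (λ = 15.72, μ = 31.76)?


ρ = 15.72/31.76 = 0.4950
P_n = (1−ρ)·ρ^n = (1 − 0.4950)·0.4950^5 = 0.5050·0.029707 = 0.015003

Final: 0.015003


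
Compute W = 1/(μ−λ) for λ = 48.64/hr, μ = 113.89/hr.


W = 1/(μ−λ) = 1/(113.89 − 48.64) = 1/65.25 = 0.01533 hr

Final: 0.01533 hr


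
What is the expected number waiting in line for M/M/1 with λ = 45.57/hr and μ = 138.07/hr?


ρ = 45.57/138.07 = 0.3300
Lq = ρ²/(1−ρ) = 0.1089/0.6700 = 0.1626

Final: 0.1626


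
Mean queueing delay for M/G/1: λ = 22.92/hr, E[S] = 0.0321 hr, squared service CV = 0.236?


ρ = λ·E[S] = 22.92·0.0321 = 0.7357
E[S²] = E[S]²(1+C_s²) = 0.0321²·(1+0.236) = 0.001274
Wq = λ·E[S²]/(2(1−ρ)) = 22.92·0.001274/(2·0.2643) = 0.05523 hr

Final: 0.05523 hr


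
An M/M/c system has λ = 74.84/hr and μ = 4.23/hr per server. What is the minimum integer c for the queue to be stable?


Stability requires cμ > λ ⇔ c > λ/μ.
λ/μ = 74.84/4.23 = 17.6927
Minimum integer c = ⌊17.6927⌋ + 1 = 18
Check: 18·4.23 = 76.14 > 74.84, while 17·4.23 = 71.91 ≤ 74.84

Final: 18 servers


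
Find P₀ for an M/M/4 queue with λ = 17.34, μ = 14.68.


a = λ/μ = 17.34/14.68 = 1.1812; ρ = a/c = 0.2953
Σ_{k=0}^{3} a^k/k! (terms k=0..3) = 1.00000 + 1.18120 + 0.69762 + 0.27467 = 3.15349
Tail: a^4/(4!(1−ρ)) = 1.94667/(24·0.7047) = 0.11510
P₀ = 1/(3.15349 + 0.11510) = 1/3.26859 = 0.305942

Final: 0.305942


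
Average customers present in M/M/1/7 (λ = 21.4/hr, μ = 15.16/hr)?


ρ = 21.4/15.16 = 1.4116
L = ρ[1 − (K+1)ρ^K + Kρ^(K+1)] / [(1−ρ)(1−ρ^(K+1))]
Numerator: 1.4116·(1 − 8·11.168684 + 7·15.765820) = 31.071319
Denominator: (-0.4116)·(-14.765820) = 6.077752
L = 31.071319/6.077752 = 5.1123

Final: 5.1123


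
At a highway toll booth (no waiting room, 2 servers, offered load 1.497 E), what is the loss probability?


B(c,a) = (a^c/c!) / Σ_{k=0}^{c} a^k/k!
a^2/2! = 1.120505
Σ terms (k=0..2): 1.00000 + 1.49700 + 1.12050 = 3.617505
B = 1.120505/3.617505 = 0.309745

Final: 0.309745


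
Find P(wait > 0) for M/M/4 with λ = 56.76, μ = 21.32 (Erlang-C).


a = λ/μ = 2.6623; ρ = a/4 = 0.6656
P₀ = 0.060204 (from M/M/c formula)
C(c,a) = [a^c/(c!(1−ρ))]·P₀ = [50.23666/(24·0.3344)]·0.060204
= 6.25903·0.060204 = 0.376819

Final: 0.376819


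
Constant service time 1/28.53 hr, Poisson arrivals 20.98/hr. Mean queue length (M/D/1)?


ρ = 20.98/28.53 = 0.7354
M/D/1: Lq = ρ²/(2(1−ρ)) = 0.5408/(2·0.2646) = 1.02172

Final: 1.02172


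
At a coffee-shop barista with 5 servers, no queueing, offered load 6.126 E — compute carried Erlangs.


B(5,6.126) = 0.369108 (Erlang-B)
Carried load = a(1 − B) = 6.126·(1 − 0.369108) = 6.126·0.630892 = 3.8648 E

Final: 3.8648 Erlangs


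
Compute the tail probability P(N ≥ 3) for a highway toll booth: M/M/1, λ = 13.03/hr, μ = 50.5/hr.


ρ = 13.03/50.5 = 0.2580
P(N ≥ n) = ρ^n = 0.2580^3 = 0.017177

Final: 0.017177


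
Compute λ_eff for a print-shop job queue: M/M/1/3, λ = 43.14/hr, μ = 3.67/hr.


ρ = 11.7548; P_K = (1−ρ)ρ^3/(1−ρ^4) = 0.914976
λ_eff = λ(1 − P_K) = 43.14·(1 − 0.914976) = 43.14·0.085024 = 3.6679 /hr

Final: 3.6679 /hr


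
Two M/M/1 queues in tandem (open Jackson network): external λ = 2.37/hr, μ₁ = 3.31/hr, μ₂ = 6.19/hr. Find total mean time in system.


Each node sees arrival rate λ = 2.37/hr (tandem ⇒ throughput preserved).
W₁ = 1/(μ₁−λ) = 1/(3.31−2.37) = 1.06383 hr
W₂ = 1/(μ₂−λ) = 1/(6.19−2.37) = 0.26178 hr
W_total = W₁ + W₂ = 1.06383 + 0.26178 = 1.32561 hr

Final: 1.32561 hr


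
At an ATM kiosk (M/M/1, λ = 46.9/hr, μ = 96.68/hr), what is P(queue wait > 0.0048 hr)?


ρ = 46.9/96.68 = 0.4851
P(Wq > t) = ρ·e^{−(μ−λ)t} = 0.4851·e^{−0.2389}
= 0.4851·0.787459 = 0.382001

Final: 0.382001


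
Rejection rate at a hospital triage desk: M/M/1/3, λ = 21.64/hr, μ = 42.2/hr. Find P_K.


ρ = λ/μ = 21.64/42.2 = 0.5128
P_K = (1−ρ)ρ^K/(1−ρ^(K+1)) = (0.4872·0.134845)/(1 − 0.069148)
= 0.065697/0.930852 = 0.070577

Final: 0.070577


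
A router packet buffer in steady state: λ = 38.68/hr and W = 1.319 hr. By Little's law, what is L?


L = λW = 38.68·1.319 = 51.0189

Final: 51.0189


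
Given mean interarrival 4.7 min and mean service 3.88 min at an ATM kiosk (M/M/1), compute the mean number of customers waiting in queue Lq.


λ = 60/4.7 = 12.7660 /hr
μ = 60/3.88 = 15.4639 /hr
ρ = λ/μ = 12.7660/15.4639 = 0.8255
Lq = ρ²/(1−ρ) = 0.6815/0.1745 = 3.9062

Final: 3.9062


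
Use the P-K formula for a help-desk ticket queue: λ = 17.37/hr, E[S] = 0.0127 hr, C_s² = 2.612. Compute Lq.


ρ = λ·E[S] = 17.37·0.0127 = 0.2206
Lq = ρ²(1+C_s²)/(2(1−ρ)) = 0.04866·(1+2.612)/(2·0.7794)
= 0.04866·3.6120/1.5588 = 0.11276

Final: 0.11276


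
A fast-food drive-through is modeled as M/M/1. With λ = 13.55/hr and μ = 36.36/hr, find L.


ρ = λ/μ = 13.55/36.36 = 0.3727
L = ρ/(1−ρ) = 0.3727/(1 − 0.3727) = 0.3727/0.6273 = 0.5940

Final: 0.5940


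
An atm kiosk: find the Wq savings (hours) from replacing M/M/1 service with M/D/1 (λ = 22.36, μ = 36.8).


ρ = 22.36/36.8 = 0.6076
Wq(M/M/1) = ρ/(μ−λ) = 0.6076/14.44 = 0.04208 hr
Wq(M/D/1) = ρ/(2(μ−λ)) = 0.02104 hr
Savings = 0.04208 − 0.02104 = 0.02104 hr

Final: 0.02104 hr


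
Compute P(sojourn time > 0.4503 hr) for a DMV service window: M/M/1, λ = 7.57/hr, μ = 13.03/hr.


W ~ Exponential(μ−λ) for M/M/1.
μ − λ = 13.03 − 7.57 = 5.4600
P(W > t) = e^{−(μ−λ)t} = e^{−2.4586} = 0.085551

Final: 0.085551


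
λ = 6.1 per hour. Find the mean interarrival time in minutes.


Mean interarrival time = 1/λ = 1/6.1 hour = 0.16393 hour
In minutes: 0.16393 × 60 = 9.8361 min

Final: 9.8361 min


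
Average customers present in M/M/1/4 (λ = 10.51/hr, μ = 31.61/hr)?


ρ = 10.51/31.61 = 0.3325
L = ρ[1 − (K+1)ρ^K + Kρ^(K+1)] / [(1−ρ)(1−ρ^(K+1))]
Numerator: 0.3325·(1 − 5·0.012221 + 4·0.004063) = 0.317577
Denominator: (0.6675)·(0.995937) = 0.664798
L = 0.317577/0.664798 = 0.4777

Final: 0.4777


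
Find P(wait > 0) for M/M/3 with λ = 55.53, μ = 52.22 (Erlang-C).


a = λ/μ = 1.0634; ρ = a/3 = 0.3545
P₀ = 0.340225 (from M/M/c formula)
C(c,a) = [a^c/(c!(1−ρ))]·P₀ = [1.20246/(6·0.6455)]·0.340225
= 0.31046·0.340225 = 0.105625

Final: 0.105625


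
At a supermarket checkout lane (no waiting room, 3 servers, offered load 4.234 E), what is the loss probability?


B(c,a) = (a^c/c!) / Σ_{k=0}^{c} a^k/k!
a^3/3! = 12.650314
Σ terms (k=0..3): 1.00000 + 4.23400 + 8.96338 + 12.65031 = 26.847692
B = 12.650314/26.847692 = 0.471188

Final: 0.471188


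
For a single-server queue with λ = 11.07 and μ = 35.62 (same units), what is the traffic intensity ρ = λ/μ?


ρ = λ/μ = 11.07/35.62 = 0.3108

Final: 0.3108


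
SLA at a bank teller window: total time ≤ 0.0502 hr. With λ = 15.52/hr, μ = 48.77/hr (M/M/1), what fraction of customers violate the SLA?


W ~ Exponential(μ−λ) for M/M/1.
μ − λ = 48.77 − 15.52 = 33.2500
P(W > t) = e^{−(μ−λ)t} = e^{−1.6692} = 0.188407

Final: 0.188407


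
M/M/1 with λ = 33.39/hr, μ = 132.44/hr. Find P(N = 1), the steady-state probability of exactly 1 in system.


ρ = 33.39/132.44 = 0.2521
P_n = (1−ρ)·ρ^n = (1 − 0.2521)·0.2521^1 = 0.7479·0.252114 = 0.188553

Final: 0.188553


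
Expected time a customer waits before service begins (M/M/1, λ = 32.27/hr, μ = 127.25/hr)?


ρ = 32.27/127.25 = 0.2536
Wq = ρ/(μ−λ) = 0.2536/(127.25 − 32.27) = 0.2536/94.98 = 0.002670 hr

Final: 0.002670 hr


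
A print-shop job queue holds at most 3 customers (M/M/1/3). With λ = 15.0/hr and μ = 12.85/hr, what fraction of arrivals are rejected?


ρ = λ/μ = 15.0/12.85 = 1.1673
P_K = (1−ρ)ρ^K/(1−ρ^(K+1)) = (-0.1673·1.590613)/(1 − 1.856746)
= -0.266134/-0.856746 = 0.310633

Final: 0.310633


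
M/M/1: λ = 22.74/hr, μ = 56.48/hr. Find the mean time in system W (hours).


W = 1/(μ−λ) = 1/(56.48 − 22.74) = 1/33.74 = 0.02964 hr

Final: 0.02964 hr


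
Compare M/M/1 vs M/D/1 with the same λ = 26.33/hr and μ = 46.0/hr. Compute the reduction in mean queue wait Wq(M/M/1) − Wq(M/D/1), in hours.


ρ = 26.33/46.0 = 0.5724
Wq(M/M/1) = ρ/(μ−λ) = 0.5724/19.67 = 0.02910 hr
Wq(M/D/1) = ρ/(2(μ−λ)) = 0.01455 hr
Savings = 0.02910 − 0.01455 = 0.01455 hr

Final: 0.01455 hr


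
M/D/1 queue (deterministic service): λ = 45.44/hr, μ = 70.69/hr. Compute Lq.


ρ = 45.44/70.69 = 0.6428
M/D/1: Lq = ρ²/(2(1−ρ)) = 0.4132/(2·0.3572) = 0.57840

Final: 0.57840


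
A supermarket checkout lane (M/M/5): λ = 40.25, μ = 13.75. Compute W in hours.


a = 2.9273; ρ = 0.5855; P₀ = 0.050575
Lq = P₀·a^c·ρ/(c!(1−ρ)²) = 0.30862
Wq = Lq/λ = 0.30862/40.25 = 0.007668 hr
W = Wq + 1/μ = 0.007668 + 0.07273 = 0.08039 hr

Final: 0.08039 hr


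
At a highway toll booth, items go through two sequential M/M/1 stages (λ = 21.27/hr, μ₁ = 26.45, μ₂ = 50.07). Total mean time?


Each node sees arrival rate λ = 21.27/hr (tandem ⇒ throughput preserved).
W₁ = 1/(μ₁−λ) = 1/(26.45−21.27) = 0.19305 hr
W₂ = 1/(μ₂−λ) = 1/(50.07−21.27) = 0.03472 hr
W_total = W₁ + W₂ = 0.19305 + 0.03472 = 0.22777 hr

Final: 0.22777 hr


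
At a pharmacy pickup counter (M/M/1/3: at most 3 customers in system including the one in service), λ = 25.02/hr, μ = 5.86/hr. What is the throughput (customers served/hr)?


ρ = 4.2696; P_K = (1−ρ)ρ^3/(1−ρ^4) = 0.768099
λ_eff = λ(1 − P_K) = 25.02·(1 − 0.768099) = 25.02·0.231901 = 5.8022 /hr

Final: 5.8022 /hr


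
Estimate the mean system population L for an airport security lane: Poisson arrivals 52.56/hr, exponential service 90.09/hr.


ρ = λ/μ = 52.56/90.09 = 0.5834
L = ρ/(1−ρ) = 0.5834/(1 − 0.5834) = 0.5834/0.4166 = 1.4005

Final: 1.4005


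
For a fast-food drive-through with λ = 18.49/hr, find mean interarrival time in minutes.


Mean interarrival time = 1/λ = 1/18.49 hour = 0.05408 hour
In minutes: 0.05408 × 60 = 3.2450 min

Final: 3.2450 min


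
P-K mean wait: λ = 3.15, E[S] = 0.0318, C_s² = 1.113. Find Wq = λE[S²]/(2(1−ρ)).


ρ = λ·E[S] = 3.15·0.0318 = 0.1002
E[S²] = E[S]²(1+C_s²) = 0.0318²·(1+1.113) = 0.002137
Wq = λ·E[S²]/(2(1−ρ)) = 3.15·0.002137/(2·0.8998) = 0.003740 hr

Final: 0.003740 hr


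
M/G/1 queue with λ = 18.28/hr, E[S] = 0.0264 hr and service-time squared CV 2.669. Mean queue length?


ρ = λ·E[S] = 18.28·0.0264 = 0.4826
Lq = ρ²(1+C_s²)/(2(1−ρ)) = 0.2329·(1+2.669)/(2·0.5174)
= 0.2329·3.6690/1.0348 = 0.82574

Final: 0.82574


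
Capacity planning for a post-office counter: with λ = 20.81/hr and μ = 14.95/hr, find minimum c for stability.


Stability requires cμ > λ ⇔ c > λ/μ.
λ/μ = 20.81/14.95 = 1.3920
Minimum integer c = ⌊1.3920⌋ + 1 = 2
Check: 2·14.95 = 29.90 > 20.81, while 1·14.95 = 14.95 ≤ 20.81

Final: 2 servers


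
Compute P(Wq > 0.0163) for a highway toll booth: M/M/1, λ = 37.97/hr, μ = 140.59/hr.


ρ = 37.97/140.59 = 0.2701
P(Wq > t) = ρ·e^{−(μ−λ)t} = 0.2701·e^{−1.6727}
= 0.2701·0.187738 = 0.050704

Final: 0.050704


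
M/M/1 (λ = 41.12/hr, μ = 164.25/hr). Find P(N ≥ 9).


ρ = 41.12/164.25 = 0.2504
P(N ≥ n) = ρ^n = 0.2504^9 = 0.000003863

Final: 0.000003863


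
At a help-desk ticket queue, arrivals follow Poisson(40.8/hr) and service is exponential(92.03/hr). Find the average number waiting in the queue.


ρ = 40.8/92.03 = 0.4433
Lq = ρ²/(1−ρ) = 0.1965/0.5567 = 0.3531

Final: 0.3531


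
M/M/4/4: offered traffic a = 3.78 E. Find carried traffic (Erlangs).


B(4,3.78) = 0.289021 (Erlang-B)
Carried load = a(1 − B) = 3.78·(1 − 0.289021) = 3.78·0.710979 = 2.6875 E

Final: 2.6875 Erlangs


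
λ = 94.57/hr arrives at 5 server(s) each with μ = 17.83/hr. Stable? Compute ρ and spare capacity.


Total capacity cμ = 5·17.83 = 89.15/hr
ρ = λ/(cμ) = 94.57/89.15 = 1.0608
Stable ⇔ ρ < 1: NO
Spare capacity = cμ − λ = 89.15 − 94.57 = -5.42/hr

Final: ρ = 1.0608; unstable; margin = -5.42/hr


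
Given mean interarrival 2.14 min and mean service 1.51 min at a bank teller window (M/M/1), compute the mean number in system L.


λ = 60/2.14 = 28.0374 /hr
μ = 60/1.51 = 39.7351 /hr
ρ = λ/μ = 28.0374/39.7351 = 0.7056
L = ρ/(1−ρ) = 0.7056/0.2944 = 2.3968

Final: 2.3968


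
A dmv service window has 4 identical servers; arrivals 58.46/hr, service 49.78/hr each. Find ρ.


ρ = λ/(cμ) = 58.46/(4·49.78) = 58.46/199.12 = 0.2936

Final: 0.2936


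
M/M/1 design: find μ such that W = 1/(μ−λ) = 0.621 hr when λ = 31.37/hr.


W = 1/(μ−λ) ⇒ μ − λ = 1/W = 1/0.621 = 1.6103
μ = λ + 1/W = 31.37 + 1.6103 = 32.9803 per hr

Final: 32.9803 /hr


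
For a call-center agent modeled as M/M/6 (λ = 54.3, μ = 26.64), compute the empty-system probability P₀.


a = λ/μ = 54.3/26.64 = 2.0383; ρ = a/c = 0.3397
Σ_{k=0}^{5} a^k/k! (terms k=0..5) = 1.00000 + 2.03829 + 2.07731 + 1.41139 + 0.71920 + 0.29319 = 7.53937
Tail: a^6/(6!(1−ρ)) = 71.71230/(720·0.6603) = 0.15084
P₀ = 1/(7.53937 + 0.15084) = 1/7.69022 = 0.130035

Final: 0.130035


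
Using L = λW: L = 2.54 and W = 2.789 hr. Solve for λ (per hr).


λ = L/W = 2.54/2.789 = 0.9107 /hr

Final: 0.9107 /hr


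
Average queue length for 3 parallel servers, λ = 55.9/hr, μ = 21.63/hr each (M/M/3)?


a = λ/μ = 2.5844; ρ = a/3 = 0.8615
P₀ = 0.036116
Lq = P₀·a^c·ρ / (c!·(1−ρ)²) = 0.036116·17.26100·0.8615/(6·0.01919)
= 4.66315

Final: 4.66315


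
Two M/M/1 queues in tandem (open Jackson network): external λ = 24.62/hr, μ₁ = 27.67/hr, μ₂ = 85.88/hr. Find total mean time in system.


Each node sees arrival rate λ = 24.62/hr (tandem ⇒ throughput preserved).
W₁ = 1/(μ₁−λ) = 1/(27.67−24.62) = 0.32787 hr
W₂ = 1/(μ₂−λ) = 1/(85.88−24.62) = 0.01632 hr
W_total = W₁ + W₂ = 0.32787 + 0.01632 = 0.34419 hr

Final: 0.34419 hr


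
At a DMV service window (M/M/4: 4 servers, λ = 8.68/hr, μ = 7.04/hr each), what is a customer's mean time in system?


a = 1.2330; ρ = 0.3082; P₀ = 0.290308
Lq = P₀·a^c·ρ/(c!(1−ρ)²) = 0.01801
Wq = Lq/λ = 0.01801/8.68 = 0.002074 hr
W = Wq + 1/μ = 0.002074 + 0.14205 = 0.14412 hr

Final: 0.14412 hr


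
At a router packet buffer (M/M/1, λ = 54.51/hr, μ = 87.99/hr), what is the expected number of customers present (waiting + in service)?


ρ = λ/μ = 54.51/87.99 = 0.6195
L = ρ/(1−ρ) = 0.6195/(1 − 0.6195) = 0.6195/0.3805 = 1.6281

Final: 1.6281


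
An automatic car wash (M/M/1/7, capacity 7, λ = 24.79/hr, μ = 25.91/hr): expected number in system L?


ρ = 24.79/25.91 = 0.9568
L = ρ[1 − (K+1)ρ^K + Kρ^(K+1)] / [(1−ρ)(1−ρ^(K+1))]
Numerator: 0.9568·(1 − 8·0.733945 + 7·0.702220) = 0.042072
Denominator: (0.04323)·(0.297780) = 0.012872
L = 0.042072/0.012872 = 3.2685

Final: 3.2685


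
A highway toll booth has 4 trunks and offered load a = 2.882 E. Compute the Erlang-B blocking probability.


B(c,a) = (a^c/c!) / Σ_{k=0}^{c} a^k/k!
a^4/4! = 2.874516
Σ terms (k=0..4): 1.00000 + 2.88200 + 4.15296 + 3.98961 + 2.87452 = 14.899090
B = 2.874516/14.899090 = 0.192932

Final: 0.192932


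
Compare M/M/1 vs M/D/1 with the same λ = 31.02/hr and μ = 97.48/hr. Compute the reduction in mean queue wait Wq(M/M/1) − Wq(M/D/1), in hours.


ρ = 31.02/97.48 = 0.3182
Wq(M/M/1) = ρ/(μ−λ) = 0.3182/66.46 = 0.004788 hr
Wq(M/D/1) = ρ/(2(μ−λ)) = 0.002394 hr
Savings = 0.004788 − 0.002394 = 0.002394 hr

Final: 0.002394 hr


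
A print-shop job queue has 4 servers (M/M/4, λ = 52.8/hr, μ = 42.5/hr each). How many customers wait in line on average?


a = λ/μ = 1.2424; ρ = a/4 = 0.3106
P₀ = 0.287552
Lq = P₀·a^c·ρ / (c!·(1−ρ)²) = 0.287552·2.38221·0.3106/(24·0.47529)
= 0.01865

Final: 0.01865


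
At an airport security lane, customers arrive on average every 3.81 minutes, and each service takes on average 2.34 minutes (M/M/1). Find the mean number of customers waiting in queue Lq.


λ = 60/3.81 = 15.7480 /hr
μ = 60/2.34 = 25.6410 /hr
ρ = λ/μ = 15.7480/25.6410 = 0.6142
Lq = ρ²/(1−ρ) = 0.3772/0.3858 = 0.9777

Final: 0.9777


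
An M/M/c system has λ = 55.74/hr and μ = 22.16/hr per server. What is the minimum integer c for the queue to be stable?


Stability requires cμ > λ ⇔ c > λ/μ.
λ/μ = 55.74/22.16 = 2.5153
Minimum integer c = ⌊2.5153⌋ + 1 = 3
Check: 3·22.16 = 66.48 > 55.74, while 2·22.16 = 44.32 ≤ 55.74

Final: 3 servers


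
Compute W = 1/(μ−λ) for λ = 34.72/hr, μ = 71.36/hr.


W = 1/(μ−λ) = 1/(71.36 − 34.72) = 1/36.64 = 0.02729 hr

Final: 0.02729 hr


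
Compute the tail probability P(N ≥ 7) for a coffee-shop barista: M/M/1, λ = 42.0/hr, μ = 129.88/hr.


ρ = 42.0/129.88 = 0.3234
P(N ≥ n) = ρ^n = 0.3234^7 = 0.0003698

Final: 0.0003698


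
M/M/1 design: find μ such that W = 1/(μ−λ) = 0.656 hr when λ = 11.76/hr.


W = 1/(μ−λ) ⇒ μ − λ = 1/W = 1/0.656 = 1.5244
μ = λ + 1/W = 11.76 + 1.5244 = 13.2844 per hr

Final: 13.2844 /hr


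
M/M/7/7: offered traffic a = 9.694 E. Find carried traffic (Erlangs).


B(7,9.694) = 0.395131 (Erlang-B)
Carried load = a(1 − B) = 9.694·(1 − 0.395131) = 9.694·0.604869 = 5.8636 E

Final: 5.8636 Erlangs


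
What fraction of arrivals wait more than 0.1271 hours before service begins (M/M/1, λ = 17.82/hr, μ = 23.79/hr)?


ρ = 17.82/23.79 = 0.7491
P(Wq > t) = ρ·e^{−(μ−λ)t} = 0.7491·e^{−0.7588}
= 0.7491·0.468234 = 0.350733

Final: 0.350733


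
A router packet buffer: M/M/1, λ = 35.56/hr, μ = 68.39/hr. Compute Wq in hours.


ρ = 35.56/68.39 = 0.5200
Wq = ρ/(μ−λ) = 0.5200/(68.39 − 35.56) = 0.5200/32.83 = 0.01584 hr

Final: 0.01584 hr


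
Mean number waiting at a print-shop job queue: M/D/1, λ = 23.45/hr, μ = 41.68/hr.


ρ = 23.45/41.68 = 0.5626
M/D/1: Lq = ρ²/(2(1−ρ)) = 0.3165/(2·0.4374) = 0.36186

Final: 0.36186


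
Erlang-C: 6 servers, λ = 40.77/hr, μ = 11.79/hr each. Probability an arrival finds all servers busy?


a = λ/μ = 3.4580; ρ = a/6 = 0.5763
P₀ = 0.030291 (from M/M/c formula)
C(c,a) = [a^c/(c!(1−ρ))]·P₀ = [1709.86349/(720·0.4237)]·0.030291
= 5.60541·0.030291 = 0.169796

Final: 0.169796


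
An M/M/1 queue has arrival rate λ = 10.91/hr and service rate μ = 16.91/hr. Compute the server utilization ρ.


ρ = λ/μ = 10.91/16.91 = 0.6452

Final: 0.6452


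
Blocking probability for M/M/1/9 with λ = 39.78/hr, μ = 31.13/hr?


ρ = λ/μ = 39.78/31.13 = 1.2779
P_K = (1−ρ)ρ^K/(1−ρ^(K+1)) = (-0.2779·9.085962)/(1 − 11.610651)
= -2.524689/-10.610651 = 0.237939

Final: 0.237939


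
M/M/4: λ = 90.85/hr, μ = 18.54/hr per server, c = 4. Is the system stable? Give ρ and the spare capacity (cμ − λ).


Total capacity cμ = 4·18.54 = 74.16/hr
ρ = λ/(cμ) = 90.85/74.16 = 1.2251
Stable ⇔ ρ < 1: NO
Spare capacity = cμ − λ = 74.16 − 90.85 = -16.69/hr

Final: ρ = 1.2251; unstable; margin = -16.69/hr


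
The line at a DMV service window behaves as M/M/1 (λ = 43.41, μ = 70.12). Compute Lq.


ρ = 43.41/70.12 = 0.6191
Lq = ρ²/(1−ρ) = 0.3833/0.3809 = 1.0062

Final: 1.0062


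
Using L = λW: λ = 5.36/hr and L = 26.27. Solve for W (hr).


W = L/λ = 26.27/5.36 = 4.9011 hr

Final: 4.9011 hr


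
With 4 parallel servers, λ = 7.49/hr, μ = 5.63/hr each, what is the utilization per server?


ρ = λ/(cμ) = 7.49/(4·5.63) = 7.49/22.52 = 0.3326

Final: 0.3326


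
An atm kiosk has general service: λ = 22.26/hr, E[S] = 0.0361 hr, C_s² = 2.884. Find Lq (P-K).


ρ = λ·E[S] = 22.26·0.0361 = 0.8036
Lq = ρ²(1+C_s²)/(2(1−ρ)) = 0.6458·(1+2.884)/(2·0.1964)
= 0.6458·3.8840/0.3928 = 6.38471

Final: 6.38471


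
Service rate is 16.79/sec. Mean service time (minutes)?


Mean service time = 1/μ = 1/16.79 second = 0.05956 second
In minutes: 0.05956 × 0.0166667 = 0.0009927 min

Final: 0.0009927 min


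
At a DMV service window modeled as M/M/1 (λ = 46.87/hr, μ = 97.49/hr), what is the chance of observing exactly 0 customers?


ρ = 46.87/97.49 = 0.4808
P_n = (1−ρ)·ρ^n = (1 − 0.4808)·0.4808^0 = 0.5192·1.000000 = 0.519233

Final: 0.519233


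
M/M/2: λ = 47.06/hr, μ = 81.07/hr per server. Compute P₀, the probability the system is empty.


a = λ/μ = 47.06/81.07 = 0.5805; ρ = a/c = 0.2902
Σ_{k=0}^{1} a^k/k! (terms k=0..1) = 1.00000 + 0.58049 = 1.58049
Tail: a^2/(2!(1−ρ)) = 0.33696/(2·0.7098) = 0.23738
P₀ = 1/(1.58049 + 0.23738) = 1/1.81787 = 0.550096

Final: 0.550096


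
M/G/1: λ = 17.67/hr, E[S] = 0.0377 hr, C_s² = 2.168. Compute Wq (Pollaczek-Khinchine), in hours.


ρ = λ·E[S] = 17.67·0.0377 = 0.6662
E[S²] = E[S]²(1+C_s²) = 0.0377²·(1+2.168) = 0.004503
Wq = λ·E[S²]/(2(1−ρ)) = 17.67·0.004503/(2·0.3338) = 0.11916 hr

Final: 0.11916 hr


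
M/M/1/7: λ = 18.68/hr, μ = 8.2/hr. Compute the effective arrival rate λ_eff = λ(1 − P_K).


ρ = 2.2780; P_K = (1−ρ)ρ^7/(1−ρ^8) = 0.561802
λ_eff = λ(1 − P_K) = 18.68·(1 − 0.561802) = 18.68·0.438198 = 8.1855 /hr

Final: 8.1855 /hr


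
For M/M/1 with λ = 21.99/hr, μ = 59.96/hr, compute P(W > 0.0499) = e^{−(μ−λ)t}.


W ~ Exponential(μ−λ) for M/M/1.
μ − λ = 59.96 − 21.99 = 37.9700
P(W > t) = e^{−(μ−λ)t} = e^{−1.8947} = 0.150363

Final: 0.150363


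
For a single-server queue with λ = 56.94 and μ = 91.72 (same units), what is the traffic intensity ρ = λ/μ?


ρ = λ/μ = 56.94/91.72 = 0.6208

Final: 0.6208


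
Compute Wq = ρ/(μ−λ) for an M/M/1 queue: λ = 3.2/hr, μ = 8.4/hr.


ρ = 3.2/8.4 = 0.3810
Wq = ρ/(μ−λ) = 0.3810/(8.4 − 3.2) = 0.3810/5.20 = 0.07326 hr

Final: 0.07326 hr


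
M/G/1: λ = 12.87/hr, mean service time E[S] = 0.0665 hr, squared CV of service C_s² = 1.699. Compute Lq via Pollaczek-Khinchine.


ρ = λ·E[S] = 12.87·0.0665 = 0.8559
Lq = ρ²(1+C_s²)/(2(1−ρ)) = 0.7325·(1+1.699)/(2·0.1441)
= 0.7325·2.6990/0.2883 = 6.85762

Final: 6.85762


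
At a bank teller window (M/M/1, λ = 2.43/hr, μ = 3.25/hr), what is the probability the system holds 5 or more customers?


ρ = 2.43/3.25 = 0.7477
P(N ≥ n) = ρ^n = 0.7477^5 = 0.233676

Final: 0.233676


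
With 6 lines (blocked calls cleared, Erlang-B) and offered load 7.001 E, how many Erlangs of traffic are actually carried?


B(6,7.001) = 0.331392 (Erlang-B)
Carried load = a(1 − B) = 7.001·(1 − 0.331392) = 7.001·0.668608 = 4.6809 E

Final: 4.6809 Erlangs


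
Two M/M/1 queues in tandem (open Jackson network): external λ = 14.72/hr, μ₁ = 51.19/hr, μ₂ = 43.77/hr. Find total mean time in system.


Each node sees arrival rate λ = 14.72/hr (tandem ⇒ throughput preserved).
W₁ = 1/(μ₁−λ) = 1/(51.19−14.72) = 0.02742 hr
W₂ = 1/(μ₂−λ) = 1/(43.77−14.72) = 0.03442 hr
W_total = W₁ + W₂ = 0.02742 + 0.03442 = 0.06184 hr

Final: 0.06184 hr


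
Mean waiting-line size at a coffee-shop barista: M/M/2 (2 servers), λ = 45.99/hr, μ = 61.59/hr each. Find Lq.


a = λ/μ = 0.7467; ρ = a/2 = 0.3734
P₀ = 0.456287
Lq = P₀·a^c·ρ / (c!·(1−ρ)²) = 0.456287·0.55758·0.3734/(2·0.39268)
= 0.12095

Final: 0.12095


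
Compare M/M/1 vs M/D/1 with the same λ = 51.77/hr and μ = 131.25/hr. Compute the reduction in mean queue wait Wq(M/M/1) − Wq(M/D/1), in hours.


ρ = 51.77/131.25 = 0.3944
Wq(M/M/1) = ρ/(μ−λ) = 0.3944/79.48 = 0.004963 hr
Wq(M/D/1) = ρ/(2(μ−λ)) = 0.002481 hr
Savings = 0.004963 − 0.002481 = 0.002481 hr

Final: 0.002481 hr


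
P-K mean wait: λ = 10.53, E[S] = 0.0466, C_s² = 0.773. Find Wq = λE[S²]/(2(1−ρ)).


ρ = λ·E[S] = 10.53·0.0466 = 0.4907
E[S²] = E[S]²(1+C_s²) = 0.0466²·(1+0.773) = 0.003850
Wq = λ·E[S²]/(2(1−ρ)) = 10.53·0.003850/(2·0.5093) = 0.03980 hr

Final: 0.03980 hr


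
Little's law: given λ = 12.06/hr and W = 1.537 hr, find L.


L = λW = 12.06·1.537 = 18.5362

Final: 18.5362


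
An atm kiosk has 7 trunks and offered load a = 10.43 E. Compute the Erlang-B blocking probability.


B(c,a) = (a^c/c!) / Σ_{k=0}^{c} a^k/k!
a^7/7! = 2664.155823
Σ terms (k=0..7): 1.00000 + 10.43000 + 54.39245 + 189.10442 + 493.08977 + 1028.58526 + 1788.02404 + 2664.15582 = 6228.781762
B = 2664.155823/6228.781762 = 0.427717

Final: 0.427717


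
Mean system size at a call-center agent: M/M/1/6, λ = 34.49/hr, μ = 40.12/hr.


ρ = 34.49/40.12 = 0.8597
L = ρ[1 − (K+1)ρ^K + Kρ^(K+1)] / [(1−ρ)(1−ρ^(K+1))]
Numerator: 0.8597·(1 − 7·0.403639 + 6·0.346997) = 0.220511
Denominator: (0.1403)·(0.653003) = 0.091635
L = 0.220511/0.091635 = 2.4064

Final: 2.4064


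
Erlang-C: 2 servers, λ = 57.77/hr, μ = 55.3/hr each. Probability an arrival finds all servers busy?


a = λ/μ = 1.0447; ρ = a/2 = 0.5223
P₀ = 0.313773 (from M/M/c formula)
C(c,a) = [a^c/(c!(1−ρ))]·P₀ = [1.09133/(2·0.4777)]·0.313773
= 1.14235·0.313773 = 0.358439

Final: 0.358439


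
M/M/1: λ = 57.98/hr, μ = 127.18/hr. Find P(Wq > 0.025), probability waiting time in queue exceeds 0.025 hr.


ρ = 57.98/127.18 = 0.4559
P(Wq > t) = ρ·e^{−(μ−λ)t} = 0.4559·e^{−1.7300}
= 0.4559·0.177284 = 0.080822

Final: 0.080822


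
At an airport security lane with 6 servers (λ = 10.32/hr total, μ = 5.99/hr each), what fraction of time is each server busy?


ρ = λ/(cμ) = 10.32/(6·5.99) = 10.32/35.94 = 0.2871

Final: 0.2871


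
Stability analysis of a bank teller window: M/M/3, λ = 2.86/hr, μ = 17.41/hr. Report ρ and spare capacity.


Total capacity cμ = 3·17.41 = 52.23/hr
ρ = λ/(cμ) = 2.86/52.23 = 0.05476
Stable ⇔ ρ < 1: YES
Spare capacity = cμ − λ = 52.23 − 2.86 = 49.37/hr

Final: ρ = 0.05476; stable; margin = 49.37/hr


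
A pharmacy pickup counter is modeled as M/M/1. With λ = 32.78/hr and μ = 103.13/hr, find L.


ρ = λ/μ = 32.78/103.13 = 0.3179
L = ρ/(1−ρ) = 0.3179/(1 − 0.3179) = 0.3179/0.6821 = 0.4660

Final: 0.4660


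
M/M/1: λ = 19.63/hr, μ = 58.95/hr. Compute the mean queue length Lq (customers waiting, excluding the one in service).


ρ = 19.63/58.95 = 0.3330
Lq = ρ²/(1−ρ) = 0.1109/0.6670 = 0.1662

Final: 0.1662


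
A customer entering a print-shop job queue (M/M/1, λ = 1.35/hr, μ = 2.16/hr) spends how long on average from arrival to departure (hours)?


W = 1/(μ−λ) = 1/(2.16 − 1.35) = 1/0.8100 = 1.2346 hr

Final: 1.2346 hr


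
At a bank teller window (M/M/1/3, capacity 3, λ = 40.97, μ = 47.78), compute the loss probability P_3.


ρ = λ/μ = 40.97/47.78 = 0.8575
P_K = (1−ρ)ρ^K/(1−ρ^(K+1)) = (0.1425·0.630463)/(1 − 0.540604)
= 0.089859/0.459396 = 0.195602

Final: 0.195602


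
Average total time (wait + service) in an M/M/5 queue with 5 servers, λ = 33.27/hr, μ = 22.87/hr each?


a = 1.4547; ρ = 0.2909; P₀ = 0.233145
Lq = P₀·a^c·ρ/(c!(1−ρ)²) = 0.007326
Wq = Lq/λ = 0.007326/33.27 = 0.0002202 hr
W = Wq + 1/μ = 0.0002202 + 0.04373 = 0.04395 hr

Final: 0.04395 hr


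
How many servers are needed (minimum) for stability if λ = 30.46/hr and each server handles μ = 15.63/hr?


Stability requires cμ > λ ⇔ c > λ/μ.
λ/μ = 30.46/15.63 = 1.9488
Minimum integer c = ⌊1.9488⌋ + 1 = 2
Check: 2·15.63 = 31.26 > 30.46, while 1·15.63 = 15.63 ≤ 30.46

Final: 2 servers


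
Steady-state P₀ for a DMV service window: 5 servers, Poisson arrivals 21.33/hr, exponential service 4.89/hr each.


a = λ/μ = 21.33/4.89 = 4.3620; ρ = a/c = 0.8724
Σ_{k=0}^{4} a^k/k! (terms k=0..4) = 1.00000 + 4.36196 + 9.51336 + 13.83231 + 15.08401 = 43.79164
Tail: a^5/(5!(1−ρ)) = 1579.10127/(120·0.1276) = 103.12240
P₀ = 1/(43.79164 + 103.12240) = 1/146.91404 = 0.006807

Final: 0.006807


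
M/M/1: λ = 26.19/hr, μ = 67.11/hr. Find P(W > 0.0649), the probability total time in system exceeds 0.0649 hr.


W ~ Exponential(μ−λ) for M/M/1.
μ − λ = 67.11 − 26.19 = 40.9200
P(W > t) = e^{−(μ−λ)t} = e^{−2.6557} = 0.070249

Final: 0.070249


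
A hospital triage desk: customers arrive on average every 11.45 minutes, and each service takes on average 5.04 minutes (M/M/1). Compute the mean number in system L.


λ = 60/11.45 = 5.2402 /hr
μ = 60/5.04 = 11.9048 /hr
ρ = λ/μ = 5.2402/11.9048 = 0.4402
L = ρ/(1−ρ) = 0.4402/0.5598 = 0.7863

Final: 0.7863


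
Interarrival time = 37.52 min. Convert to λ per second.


λ = 1/(interarrival time) in consistent units.
1 second = 0.0166667 min, so λ = 0.0166667/37.52 = 0.0004442 per second

Final: 0.0004442 /sec


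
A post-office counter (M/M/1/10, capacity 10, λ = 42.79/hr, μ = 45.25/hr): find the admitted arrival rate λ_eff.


ρ = 0.9456; P_K = (1−ρ)ρ^10/(1−ρ^11) = 0.067680
λ_eff = λ(1 − P_K) = 42.79·(1 − 0.067680) = 42.79·0.932320 = 39.8940 /hr

Final: 39.8940 /hr


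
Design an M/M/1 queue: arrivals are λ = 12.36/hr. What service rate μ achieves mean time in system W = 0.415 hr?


W = 1/(μ−λ) ⇒ μ − λ = 1/W = 1/0.415 = 2.4096
μ = λ + 1/W = 12.36 + 2.4096 = 14.7696 per hr

Final: 14.7696 /hr


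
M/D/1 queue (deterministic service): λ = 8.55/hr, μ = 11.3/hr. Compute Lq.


ρ = 8.55/11.3 = 0.7566
M/D/1: Lq = ρ²/(2(1−ρ)) = 0.5725/(2·0.2434) = 1.17623

Final: 1.17623


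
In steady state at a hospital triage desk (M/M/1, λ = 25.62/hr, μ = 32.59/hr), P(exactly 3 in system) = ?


ρ = 25.62/32.59 = 0.7861
P_n = (1−ρ)·ρ^n = (1 − 0.7861)·0.7861^3 = 0.2139·0.485830 = 0.103904

Final: 0.103904


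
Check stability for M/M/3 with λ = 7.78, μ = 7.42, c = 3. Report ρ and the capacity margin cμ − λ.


Total capacity cμ = 3·7.42 = 22.26/hr
ρ = λ/(cμ) = 7.78/22.26 = 0.3495
Stable ⇔ ρ < 1: YES
Spare capacity = cμ − λ = 22.26 − 7.78 = 14.48/hr

Final: ρ = 0.3495; stable; margin = 14.48/hr


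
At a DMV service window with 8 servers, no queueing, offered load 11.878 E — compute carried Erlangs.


B(8,11.878) = 0.418018 (Erlang-B)
Carried load = a(1 − B) = 11.878·(1 − 0.418018) = 11.878·0.581982 = 6.9128 E

Final: 6.9128 Erlangs


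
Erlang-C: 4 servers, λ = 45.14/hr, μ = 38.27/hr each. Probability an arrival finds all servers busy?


a = λ/μ = 1.1795; ρ = a/4 = 0.2949
P₀ = 0.306465 (from M/M/c formula)
C(c,a) = [a^c/(c!(1−ρ))]·P₀ = [1.93559/(24·0.7051)]·0.306465
= 0.11438·0.306465 = 0.035052

Final: 0.035052


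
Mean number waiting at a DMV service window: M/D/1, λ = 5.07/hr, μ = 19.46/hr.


ρ = 5.07/19.46 = 0.2605
M/D/1: Lq = ρ²/(2(1−ρ)) = 0.06788/(2·0.7395) = 0.04590

Final: 0.04590


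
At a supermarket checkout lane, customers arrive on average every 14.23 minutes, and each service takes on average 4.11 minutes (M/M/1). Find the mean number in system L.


λ = 60/14.23 = 4.2164 /hr
μ = 60/4.11 = 14.5985 /hr
ρ = λ/μ = 4.2164/14.5985 = 0.2888
L = ρ/(1−ρ) = 0.2888/0.7112 = 0.4061

Final: 0.4061


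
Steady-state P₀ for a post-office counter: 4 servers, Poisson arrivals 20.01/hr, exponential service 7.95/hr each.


a = λ/μ = 20.01/7.95 = 2.5170; ρ = a/c = 0.6292
Σ_{k=0}^{3} a^k/k! (terms k=0..3) = 1.00000 + 2.51698 + 3.16760 + 2.65759 = 9.34217
Tail: a^4/(4!(1−ρ)) = 40.13468/(24·0.3708) = 4.51047
P₀ = 1/(9.34217 + 4.51047) = 1/13.85264 = 0.072188

Final: 0.072188


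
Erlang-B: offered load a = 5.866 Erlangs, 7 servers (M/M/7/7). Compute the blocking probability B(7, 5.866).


B(c,a) = (a^c/c!) / Σ_{k=0}^{c} a^k/k!
a^7/7! = 47.420254
Σ terms (k=0..7): 1.00000 + 5.86600 + 17.20498 + 33.64147 + 49.33521 + 57.88007 + 56.58742 + 47.42025 = 268.935395
B = 47.420254/268.935395 = 0.176326

Final: 0.176326


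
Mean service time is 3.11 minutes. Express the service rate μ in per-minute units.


μ = 1/(service time) in consistent units.
1 minute = 1 min, so μ = 1/3.11 = 0.3215 per minute

Final: 0.3215 /min
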